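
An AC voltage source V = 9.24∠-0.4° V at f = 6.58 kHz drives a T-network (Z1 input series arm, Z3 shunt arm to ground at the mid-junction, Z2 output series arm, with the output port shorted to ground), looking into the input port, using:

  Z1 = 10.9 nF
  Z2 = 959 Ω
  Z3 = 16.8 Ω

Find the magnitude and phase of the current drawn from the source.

Step 1 — Angular frequency: ω = 2π·f = 2π·6580 = 4.134e+04 rad/s.
Step 2 — Component impedances:
  Z1: Z = 1/(jωC) = -j/(ω·C) = 0 - j2219 Ω
  Z2: Z = R = 959 Ω
  Z3: Z = R = 16.8 Ω
Step 3 — With the output port shorted to ground, the output series arm Z2 runs from the junction to ground; the shunt arm Z3 also runs from the junction to ground. They appear in parallel: Z3 || Z2 = 16.51 Ω.
Step 4 — Series with input arm Z1: Z_in = Z1 + (Z3 || Z2) = 16.51 - j2219 Ω = 2219∠-89.6° Ω.
Step 5 — Source phasor: V = 9.24∠-0.4° V = 9.24 - j0.06451 V.
Step 6 — Ohm's law: I = V / Z_total = (9.24 - j0.06451) / (16.51 - j2219) = 6.005e-05 + j0.004163 A.
Step 7 — Convert to polar: |I| = 0.004164 A, ∠I = 89.2°.

I = 0.004164∠89.2° A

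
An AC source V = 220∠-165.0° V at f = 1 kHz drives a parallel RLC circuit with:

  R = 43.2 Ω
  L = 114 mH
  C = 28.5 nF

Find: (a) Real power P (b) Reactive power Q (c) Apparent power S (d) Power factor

Step 1 — Angular frequency: ω = 2π·f = 2π·1000 = 6283 rad/s.
Step 2 — Component impedances:
  R: Z = R = 43.2 Ω
  L: Z = jωL = j·6283·0.114 = 0 + j716.3 Ω
  C: Z = 1/(jωC) = -j/(ω·C) = 0 - j5584 Ω
Step 3 — Parallel combination: 1/Z_total = 1/R + 1/L + 1/C; Z_total = 43.08 + j2.265 Ω = 43.14∠3.0° Ω.
Step 4 — Source phasor: V = 220∠-165.0° V = -212.5 - j56.94 V.
Step 5 — Current: I = V / Z = -4.988 - j1.059 A = 5.1∠-168.0° A.
Step 6 — Complex power: S = V·I* = 1120 + j58.9 VA.
Step 7 — Real power: P = Re(S) = 1120 W.
Step 8 — Reactive power: Q = Im(S) = 58.9 VAR.
Step 9 — Apparent power: |S| = 1122 VA.
Step 10 — Power factor: PF = P/|S| = 0.9986 (lagging).

(a) P = 1120 W  (b) Q = 58.9 VAR  (c) S = 1122 VA  (d) PF = 0.9986 (lagging)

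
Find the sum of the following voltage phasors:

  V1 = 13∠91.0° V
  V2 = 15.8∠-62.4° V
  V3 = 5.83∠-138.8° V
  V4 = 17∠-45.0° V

Step 1 — Convert each phasor to rectangular form:
  V1 = 13·(cos(91.0°) + j·sin(91.0°)) = -0.2269 + j13 V
  V2 = 15.8·(cos(-62.4°) + j·sin(-62.4°)) = 7.32 - j14 V
  V3 = 5.83·(cos(-138.8°) + j·sin(-138.8°)) = -4.387 - j3.84 V
  V4 = 17·(cos(-45.0°) + j·sin(-45.0°)) = 12.02 - j12.02 V
Step 2 — Sum components: V_total = 14.73 - j16.86 V.
Step 3 — Convert to polar: |V_total| = 22.39 V, ∠V_total = -48.9°.

V_total = 22.39∠-48.9° V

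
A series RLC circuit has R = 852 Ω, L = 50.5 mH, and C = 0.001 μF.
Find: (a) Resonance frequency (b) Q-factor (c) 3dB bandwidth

Step 1 — Resonance condition Im(Z)=0 gives ω₀ = 1/√(LC).
Step 2 — ω₀ = 1/√(0.0505·1e-09) = 1.407e+05 rad/s.
Step 3 — f₀ = ω₀/(2π) = 2.24e+04 Hz.
Step 4 — Series Q: Q = ω₀L/R = 1.407e+05·0.0505/852 = 8.341.
Step 5 — 3dB bandwidth: Δω = ω₀/Q = 1.687e+04 rad/s; BW = Δω/(2π) = 2685 Hz.

(a) f₀ = 2.24e+04 Hz  (b) Q = 8.341  (c) BW = 2685 Hz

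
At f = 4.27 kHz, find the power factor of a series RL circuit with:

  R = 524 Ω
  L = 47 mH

Step 1 — Angular frequency: ω = 2π·f = 2π·4270 = 2.683e+04 rad/s.
Step 2 — Component impedances:
  R: Z = R = 524 Ω
  L: Z = jωL = j·2.683e+04·0.047 = 0 + j1261 Ω
Step 3 — Series combination: Z_total = R + L = 524 + j1261 Ω = 1366∠67.4° Ω.
Step 4 — Power factor: PF = cos(φ) = Re(Z)/|Z| = 524/1365.5 = 0.3837.
Step 5 — Type: Im(Z) = 1261 ⇒ lagging (phase φ = 67.4°).

PF = 0.3837 (lagging, φ = 67.4°)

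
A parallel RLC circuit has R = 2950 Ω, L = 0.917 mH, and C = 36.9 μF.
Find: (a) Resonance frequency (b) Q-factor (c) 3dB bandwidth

Step 1 — Resonance: ω₀ = 1/√(LC) = 1/√(0.000917·3.69e-05) = 5436 rad/s.
Step 2 — f₀ = ω₀/(2π) = 865.2 Hz.
Step 3 — Parallel Q: Q = R/(ω₀L) = 2950/(5436·0.000917) = 591.8.
Step 4 — Bandwidth: Δω = ω₀/Q = 9.187 rad/s; BW = Δω/(2π) = 1.462 Hz.

(a) f₀ = 865.2 Hz  (b) Q = 591.8  (c) BW = 1.462 Hz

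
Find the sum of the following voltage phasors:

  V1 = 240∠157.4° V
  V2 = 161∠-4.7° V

Step 1 — Convert each phasor to rectangular form:
  V1 = 240·(cos(157.4°) + j·sin(157.4°)) = -221.6 + j92.23 V
  V2 = 161·(cos(-4.7°) + j·sin(-4.7°)) = 160.5 - j13.19 V
Step 2 — Sum components: V_total = -61.11 + j79.04 V.
Step 3 — Convert to polar: |V_total| = 99.91 V, ∠V_total = 127.7°.

V_total = 99.91∠127.7° V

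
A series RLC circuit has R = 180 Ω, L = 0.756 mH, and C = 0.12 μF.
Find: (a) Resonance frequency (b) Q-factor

Step 1 — Resonance condition Im(Z)=0 gives ω₀ = 1/√(LC).
Step 2 — ω₀ = 1/√(0.000756·1.2e-07) = 1.05e+05 rad/s.
Step 3 — f₀ = ω₀/(2π) = 1.671e+04 Hz.
Step 4 — Series Q: Q = ω₀L/R = 1.05e+05·0.000756/180 = 0.441.

(a) f₀ = 1.671e+04 Hz  (b) Q = 0.441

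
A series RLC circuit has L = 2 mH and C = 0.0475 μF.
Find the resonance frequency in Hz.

Step 1 — Resonance condition Im(Z)=0 gives ω₀ = 1/√(LC).
Step 2 — ω₀ = 1/√(0.002·4.75e-08) = 1.026e+05 rad/s.
Step 3 — f₀ = ω₀/(2π) = 1.633e+04 Hz.

f₀ = 1.633e+04 Hz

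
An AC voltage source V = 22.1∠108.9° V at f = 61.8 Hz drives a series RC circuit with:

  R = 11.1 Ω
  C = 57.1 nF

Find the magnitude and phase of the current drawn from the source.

Step 1 — Angular frequency: ω = 2π·f = 2π·61.8 = 388.3 rad/s.
Step 2 — Component impedances:
  R: Z = R = 11.1 Ω
  C: Z = 1/(jωC) = -j/(ω·C) = 0 - j4.51e+04 Ω
Step 3 — Series combination: Z_total = R + C = 11.1 - j4.51e+04 Ω = 4.51e+04∠-90.0° Ω.
Step 4 — Source phasor: V = 22.1∠108.9° V = -7.159 + j20.91 V.
Step 5 — Ohm's law: I = V / Z_total = (-7.159 + j20.91) / (11.1 - j4.51e+04) = -0.0004636 - j0.0001586 A.
Step 6 — Convert to polar: |I| = 0.00049 A, ∠I = -161.1°.

I = 0.00049∠-161.1° A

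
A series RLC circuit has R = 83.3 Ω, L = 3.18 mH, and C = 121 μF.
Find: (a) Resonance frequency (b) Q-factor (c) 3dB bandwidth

Step 1 — Resonance condition Im(Z)=0 gives ω₀ = 1/√(LC).
Step 2 — ω₀ = 1/√(0.00318·0.000121) = 1612 rad/s.
Step 3 — f₀ = ω₀/(2π) = 256.6 Hz.
Step 4 — Series Q: Q = ω₀L/R = 1612·0.00318/83.3 = 0.06154.
Step 5 — 3dB bandwidth: Δω = ω₀/Q = 2.619e+04 rad/s; BW = Δω/(2π) = 4169 Hz.

(a) f₀ = 256.6 Hz  (b) Q = 0.06154  (c) BW = 4169 Hz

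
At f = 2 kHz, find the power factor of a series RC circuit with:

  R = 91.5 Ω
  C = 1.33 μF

Step 1 — Angular frequency: ω = 2π·f = 2π·2000 = 1.257e+04 rad/s.
Step 2 — Component impedances:
  R: Z = R = 91.5 Ω
  C: Z = 1/(jωC) = -j/(ω·C) = 0 - j59.83 Ω
Step 3 — Series combination: Z_total = R + C = 91.5 - j59.83 Ω = 109.3∠-33.2° Ω.
Step 4 — Power factor: PF = cos(φ) = Re(Z)/|Z| = 91.5/109.33 = 0.8369.
Step 5 — Type: Im(Z) = -59.83 ⇒ leading (phase φ = -33.2°).

PF = 0.8369 (leading, φ = -33.2°)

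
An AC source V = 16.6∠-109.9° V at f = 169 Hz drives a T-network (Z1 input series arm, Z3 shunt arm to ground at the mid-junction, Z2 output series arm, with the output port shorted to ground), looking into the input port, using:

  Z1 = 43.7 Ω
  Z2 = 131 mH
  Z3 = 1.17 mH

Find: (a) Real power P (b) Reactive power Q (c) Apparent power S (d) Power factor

Step 1 — Angular frequency: ω = 2π·f = 2π·169 = 1062 rad/s.
Step 2 — Component impedances:
  Z1: Z = R = 43.7 Ω
  Z2: Z = jωL = j·1062·0.131 = 0 + j139.1 Ω
  Z3: Z = jωL = j·1062·0.00117 = 0 + j1.242 Ω
Step 3 — With the output port shorted to ground, the output series arm Z2 runs from the junction to ground; the shunt arm Z3 also runs from the junction to ground. They appear in parallel: Z3 || Z2 = 0 + j1.231 Ω.
Step 4 — Series with input arm Z1: Z_in = Z1 + (Z3 || Z2) = 43.7 + j1.231 Ω = 43.72∠1.6° Ω.
Step 5 — Source phasor: V = 16.6∠-109.9° V = -5.65 - j15.61 V.
Step 6 — Current: I = V / Z = -0.1393 - j0.3533 A = 0.3797∠-111.5° A.
Step 7 — Complex power: S = V·I* = 6.301 + j0.1775 VA.
Step 8 — Real power: P = Re(S) = 6.301 W.
Step 9 — Reactive power: Q = Im(S) = 0.1775 VAR.
Step 10 — Apparent power: |S| = 6.303 VA.
Step 11 — Power factor: PF = P/|S| = 0.9996 (lagging).

(a) P = 6.301 W  (b) Q = 0.1775 VAR  (c) S = 6.303 VA  (d) PF = 0.9996 (lagging)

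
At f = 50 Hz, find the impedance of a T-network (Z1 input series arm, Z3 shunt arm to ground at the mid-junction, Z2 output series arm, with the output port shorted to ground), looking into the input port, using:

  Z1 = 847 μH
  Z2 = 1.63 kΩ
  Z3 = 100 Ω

Step 1 — Angular frequency: ω = 2π·f = 2π·50 = 314.2 rad/s.
Step 2 — Component impedances:
  Z1: Z = jωL = j·314.2·0.000847 = 0 + j0.2661 Ω
  Z2: Z = R = 1630 Ω
  Z3: Z = R = 100 Ω
Step 3 — With the output port shorted to ground, the output series arm Z2 runs from the junction to ground; the shunt arm Z3 also runs from the junction to ground. They appear in parallel: Z3 || Z2 = 94.22 Ω.
Step 4 — Series with input arm Z1: Z_in = Z1 + (Z3 || Z2) = 94.22 + j0.2661 Ω = 94.22∠0.2° Ω.

Z = 94.22 + j0.2661 Ω = 94.22∠0.2° Ω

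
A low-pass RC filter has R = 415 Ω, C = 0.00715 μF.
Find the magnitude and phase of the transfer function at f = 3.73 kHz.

Step 1 — Angular frequency: ω = 2π·3730 = 2.344e+04 rad/s.
Step 2 — Transfer function: H(jω) = 1/(1 + jωRC).
Step 3 — Denominator: 1 + jωRC = 1 + j·2.344e+04·415·7.15e-09 = 1 + j0.06954.
Step 4 — H = 0.9952 - j0.06921.
Step 5 — Magnitude: |H| = 0.9976 (-0.0 dB); phase: φ = -4.0°.

|H| = 0.9976 (-0.0 dB), φ = -4.0°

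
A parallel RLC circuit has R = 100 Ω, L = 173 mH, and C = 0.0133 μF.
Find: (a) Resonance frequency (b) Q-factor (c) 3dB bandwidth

Step 1 — Resonance: ω₀ = 1/√(LC) = 1/√(0.173·1.33e-08) = 2.085e+04 rad/s.
Step 2 — f₀ = ω₀/(2π) = 3318 Hz.
Step 3 — Parallel Q: Q = R/(ω₀L) = 100/(2.085e+04·0.173) = 0.02773.
Step 4 — Bandwidth: Δω = ω₀/Q = 7.519e+05 rad/s; BW = Δω/(2π) = 1.197e+05 Hz.

(a) f₀ = 3318 Hz  (b) Q = 0.02773  (c) BW = 1.197e+05 Hz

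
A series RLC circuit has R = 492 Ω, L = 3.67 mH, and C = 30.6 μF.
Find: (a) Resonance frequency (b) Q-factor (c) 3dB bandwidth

Step 1 — Resonance: ω₀ = 1/√(LC) = 1/√(0.00367·3.06e-05) = 2984 rad/s.
Step 2 — f₀ = ω₀/(2π) = 474.9 Hz.
Step 3 — Series Q: Q = ω₀L/R = 2984·0.00367/492 = 0.02226.
Step 4 — Bandwidth: Δω = ω₀/Q = 1.341e+05 rad/s; BW = Δω/(2π) = 2.134e+04 Hz.

(a) f₀ = 474.9 Hz  (b) Q = 0.02226  (c) BW = 2.134e+04 Hz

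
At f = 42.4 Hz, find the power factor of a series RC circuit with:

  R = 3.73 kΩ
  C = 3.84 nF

Step 1 — Angular frequency: ω = 2π·f = 2π·42.4 = 266.4 rad/s.
Step 2 — Component impedances:
  R: Z = R = 3730 Ω
  C: Z = 1/(jωC) = -j/(ω·C) = 0 - j9.775e+05 Ω
Step 3 — Series combination: Z_total = R + C = 3730 - j9.775e+05 Ω = 9.775e+05∠-89.8° Ω.
Step 4 — Power factor: PF = cos(φ) = Re(Z)/|Z| = 3730/9.775e+05 = 0.003816.
Step 5 — Type: Im(Z) = -9.775e+05 ⇒ leading (phase φ = -89.8°).

PF = 0.003816 (leading, φ = -89.8°)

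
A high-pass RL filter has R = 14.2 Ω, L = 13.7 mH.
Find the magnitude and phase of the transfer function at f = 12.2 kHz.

Step 1 — Angular frequency: ω = 2π·1.22e+04 = 7.665e+04 rad/s.
Step 2 — Transfer function: H(jω) = jωL/(R + jωL).
Step 3 — Numerator jωL = j·1050; denominator R + jωL = 14.2 + j1050.
Step 4 — H = 0.9998 + j0.01352.
Step 5 — Magnitude: |H| = 0.9999 (-0.0 dB); phase: φ = 0.8°.

|H| = 0.9999 (-0.0 dB), φ = 0.8°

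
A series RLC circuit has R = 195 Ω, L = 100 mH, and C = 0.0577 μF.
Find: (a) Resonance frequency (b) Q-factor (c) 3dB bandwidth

Step 1 — Resonance condition Im(Z)=0 gives ω₀ = 1/√(LC).
Step 2 — ω₀ = 1/√(0.1·5.77e-08) = 1.316e+04 rad/s.
Step 3 — f₀ = ω₀/(2π) = 2095 Hz.
Step 4 — Series Q: Q = ω₀L/R = 1.316e+04·0.1/195 = 6.751.
Step 5 — 3dB bandwidth: Δω = ω₀/Q = 1950 rad/s; BW = Δω/(2π) = 310.4 Hz.

(a) f₀ = 2095 Hz  (b) Q = 6.751  (c) BW = 310.4 Hz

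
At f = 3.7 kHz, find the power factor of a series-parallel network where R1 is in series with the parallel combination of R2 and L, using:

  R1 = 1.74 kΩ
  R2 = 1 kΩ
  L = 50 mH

Step 1 — Angular frequency: ω = 2π·f = 2π·3700 = 2.325e+04 rad/s.
Step 2 — Component impedances:
  R1: Z = R = 1740 Ω
  R2: Z = R = 1000 Ω
  L: Z = jωL = j·2.325e+04·0.05 = 0 + j1162 Ω
Step 3 — Parallel branch: R2 || L = 1/(1/R2 + 1/L) = 574.7 + j494.4 Ω.
Step 4 — Series with R1: Z_total = R1 + (R2 || L) = 2315 + j494.4 Ω = 2367∠12.1° Ω.
Step 5 — Power factor: PF = cos(φ) = Re(Z)/|Z| = 2314.7/2366.9 = 0.9779.
Step 6 — Type: Im(Z) = 494.4 ⇒ lagging (phase φ = 12.1°).

PF = 0.9779 (lagging, φ = 12.1°)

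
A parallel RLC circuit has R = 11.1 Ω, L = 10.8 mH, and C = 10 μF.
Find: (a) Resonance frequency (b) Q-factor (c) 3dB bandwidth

Step 1 — Resonance: ω₀ = 1/√(LC) = 1/√(0.0108·1e-05) = 3043 rad/s.
Step 2 — f₀ = ω₀/(2π) = 484.3 Hz.
Step 3 — Parallel Q: Q = R/(ω₀L) = 11.1/(3043·0.0108) = 0.3378.
Step 4 — Bandwidth: Δω = ω₀/Q = 9009 rad/s; BW = Δω/(2π) = 1434 Hz.

(a) f₀ = 484.3 Hz  (b) Q = 0.3378  (c) BW = 1434 Hz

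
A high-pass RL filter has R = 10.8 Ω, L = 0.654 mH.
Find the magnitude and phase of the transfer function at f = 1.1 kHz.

Step 1 — Angular frequency: ω = 2π·1100 = 6912 rad/s.
Step 2 — Transfer function: H(jω) = jωL/(R + jωL).
Step 3 — Numerator jωL = j·4.52; denominator R + jωL = 10.8 + j4.52.
Step 4 — H = 0.1491 + j0.3561.
Step 5 — Magnitude: |H| = 0.3861 (-8.3 dB); phase: φ = 67.3°.

|H| = 0.3861 (-8.3 dB), φ = 67.3°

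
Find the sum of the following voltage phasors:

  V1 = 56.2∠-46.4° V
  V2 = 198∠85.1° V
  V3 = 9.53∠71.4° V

Step 1 — Convert each phasor to rectangular form:
  V1 = 56.2·(cos(-46.4°) + j·sin(-46.4°)) = 38.76 - j40.7 V
  V2 = 198·(cos(85.1°) + j·sin(85.1°)) = 16.91 + j197.3 V
  V3 = 9.53·(cos(71.4°) + j·sin(71.4°)) = 3.04 + j9.032 V
Step 2 — Sum components: V_total = 58.71 + j165.6 V.
Step 3 — Convert to polar: |V_total| = 175.7 V, ∠V_total = 70.5°.

V_total = 175.7∠70.5° V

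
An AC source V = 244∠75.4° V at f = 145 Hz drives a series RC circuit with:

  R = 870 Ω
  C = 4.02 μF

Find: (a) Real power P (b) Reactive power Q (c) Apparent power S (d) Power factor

Step 1 — Angular frequency: ω = 2π·f = 2π·145 = 911.1 rad/s.
Step 2 — Component impedances:
  R: Z = R = 870 Ω
  C: Z = 1/(jωC) = -j/(ω·C) = 0 - j273 Ω
Step 3 — Series combination: Z_total = R + C = 870 - j273 Ω = 911.8∠-17.4° Ω.
Step 4 — Source phasor: V = 244∠75.4° V = 61.5 + j236.1 V.
Step 5 — Current: I = V / Z = -0.01318 + j0.2673 A = 0.2676∠92.8° A.
Step 6 — Complex power: S = V·I* = 62.3 - j19.55 VA.
Step 7 — Real power: P = Re(S) = 62.3 W.
Step 8 — Reactive power: Q = Im(S) = -19.55 VAR.
Step 9 — Apparent power: |S| = 65.29 VA.
Step 10 — Power factor: PF = P/|S| = 0.9541 (leading).

(a) P = 62.3 W  (b) Q = -19.55 VAR  (c) S = 65.29 VA  (d) PF = 0.9541 (leading)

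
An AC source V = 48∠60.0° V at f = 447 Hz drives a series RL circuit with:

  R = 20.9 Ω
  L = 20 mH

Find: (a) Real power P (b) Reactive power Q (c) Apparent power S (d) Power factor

Step 1 — Angular frequency: ω = 2π·f = 2π·447 = 2809 rad/s.
Step 2 — Component impedances:
  R: Z = R = 20.9 Ω
  L: Z = jωL = j·2809·0.02 = 0 + j56.17 Ω
Step 3 — Series combination: Z_total = R + L = 20.9 + j56.17 Ω = 59.93∠69.6° Ω.
Step 4 — Source phasor: V = 48∠60.0° V = 24 + j41.57 V.
Step 5 — Current: I = V / Z = 0.7897 - j0.1334 A = 0.8009∠-9.6° A.
Step 6 — Complex power: S = V·I* = 13.41 + j36.03 VA.
Step 7 — Real power: P = Re(S) = 13.41 W.
Step 8 — Reactive power: Q = Im(S) = 36.03 VAR.
Step 9 — Apparent power: |S| = 38.44 VA.
Step 10 — Power factor: PF = P/|S| = 0.3487 (lagging).

(a) P = 13.41 W  (b) Q = 36.03 VAR  (c) S = 38.44 VA  (d) PF = 0.3487 (lagging)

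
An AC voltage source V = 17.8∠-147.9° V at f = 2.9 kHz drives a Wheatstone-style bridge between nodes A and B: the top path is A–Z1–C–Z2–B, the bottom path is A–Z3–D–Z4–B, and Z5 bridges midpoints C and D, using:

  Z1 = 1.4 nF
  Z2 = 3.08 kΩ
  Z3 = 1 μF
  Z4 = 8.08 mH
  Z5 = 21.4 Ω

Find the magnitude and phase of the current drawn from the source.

Step 1 — Angular frequency: ω = 2π·f = 2π·2900 = 1.822e+04 rad/s.
Step 2 — Component impedances:
  Z1: Z = 1/(jωC) = -j/(ω·C) = 0 - j3.92e+04 Ω
  Z2: Z = R = 3080 Ω
  Z3: Z = 1/(jωC) = -j/(ω·C) = 0 - j54.88 Ω
  Z4: Z = jωL = j·1.822e+04·0.00808 = 0 + j147.2 Ω
  Z5: Z = R = 21.4 Ω
Step 3 — Bridge requires nodal analysis (the Z5 bridge couples midpoints C and D, so the two paths cannot be reduced to a simple series/parallel combination). Setting node B to ground and injecting 1 A at node A, the 3-node admittance system at A, C, D solves to V_A = Z_AB = 6.973 + j92.09 Ω = 92.35∠85.7° Ω.
Step 4 — Source phasor: V = 17.8∠-147.9° V = -15.08 - j9.459 V.
Step 5 — Ohm's law: I = V / Z_total = (-15.08 - j9.459) / (6.973 + j92.09) = -0.1145 + j0.1551 A.
Step 6 — Convert to polar: |I| = 0.1927 A, ∠I = 126.4°.

I = 0.1927∠126.4° A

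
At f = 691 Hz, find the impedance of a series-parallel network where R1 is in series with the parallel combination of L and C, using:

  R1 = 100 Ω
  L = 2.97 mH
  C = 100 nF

Step 1 — Angular frequency: ω = 2π·f = 2π·691 = 4342 rad/s.
Step 2 — Component impedances:
  R1: Z = R = 100 Ω
  L: Z = jωL = j·4342·0.00297 = 0 + j12.89 Ω
  C: Z = 1/(jωC) = -j/(ω·C) = 0 - j2303 Ω
Step 3 — Parallel branch: L || C = 1/(1/L + 1/C) = 0 + j12.97 Ω.
Step 4 — Series with R1: Z_total = R1 + (L || C) = 100 + j12.97 Ω = 100.8∠7.4° Ω.

Z = 100 + j12.97 Ω = 100.8∠7.4° Ω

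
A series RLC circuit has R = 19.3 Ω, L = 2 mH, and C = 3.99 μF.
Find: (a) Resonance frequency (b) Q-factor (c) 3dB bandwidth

Step 1 — Resonance condition Im(Z)=0 gives ω₀ = 1/√(LC).
Step 2 — ω₀ = 1/√(0.002·3.99e-06) = 1.119e+04 rad/s.
Step 3 — f₀ = ω₀/(2π) = 1782 Hz.
Step 4 — Series Q: Q = ω₀L/R = 1.119e+04·0.002/19.3 = 1.16.
Step 5 — 3dB bandwidth: Δω = ω₀/Q = 9650 rad/s; BW = Δω/(2π) = 1536 Hz.

(a) f₀ = 1782 Hz  (b) Q = 1.16  (c) BW = 1536 Hz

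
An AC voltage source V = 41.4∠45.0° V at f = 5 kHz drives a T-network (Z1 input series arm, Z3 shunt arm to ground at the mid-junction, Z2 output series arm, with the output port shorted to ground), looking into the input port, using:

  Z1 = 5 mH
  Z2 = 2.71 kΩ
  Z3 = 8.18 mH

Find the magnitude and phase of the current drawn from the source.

Step 1 — Angular frequency: ω = 2π·f = 2π·5000 = 3.142e+04 rad/s.
Step 2 — Component impedances:
  Z1: Z = jωL = j·3.142e+04·0.005 = 0 + j157.1 Ω
  Z2: Z = R = 2710 Ω
  Z3: Z = jωL = j·3.142e+04·0.00818 = 0 + j257 Ω
Step 3 — With the output port shorted to ground, the output series arm Z2 runs from the junction to ground; the shunt arm Z3 also runs from the junction to ground. They appear in parallel: Z3 || Z2 = 24.15 + j254.7 Ω.
Step 4 — Series with input arm Z1: Z_in = Z1 + (Z3 || Z2) = 24.15 + j411.8 Ω = 412.5∠86.6° Ω.
Step 5 — Source phasor: V = 41.4∠45.0° V = 29.27 + j29.27 V.
Step 6 — Ohm's law: I = V / Z_total = (29.27 + j29.27) / (24.15 + j411.8) = 0.07501 - j0.06669 A.
Step 7 — Convert to polar: |I| = 0.1004 A, ∠I = -41.6°.

I = 0.1004∠-41.6° A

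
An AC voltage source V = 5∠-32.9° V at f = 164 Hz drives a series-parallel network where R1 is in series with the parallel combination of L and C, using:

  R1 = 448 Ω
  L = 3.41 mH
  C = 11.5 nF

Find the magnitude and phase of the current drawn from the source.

Step 1 — Angular frequency: ω = 2π·f = 2π·164 = 1030 rad/s.
Step 2 — Component impedances:
  R1: Z = R = 448 Ω
  L: Z = jωL = j·1030·0.00341 = 0 + j3.514 Ω
  C: Z = 1/(jωC) = -j/(ω·C) = 0 - j8.439e+04 Ω
Step 3 — Parallel branch: L || C = 1/(1/L + 1/C) = 0 + j3.514 Ω.
Step 4 — Series with R1: Z_total = R1 + (L || C) = 448 + j3.514 Ω = 448∠0.4° Ω.
Step 5 — Source phasor: V = 5∠-32.9° V = 4.198 - j2.716 V.
Step 6 — Ohm's law: I = V / Z_total = (4.198 - j2.716) / (448 + j3.514) = 0.009323 - j0.006135 A.
Step 7 — Convert to polar: |I| = 0.01116 A, ∠I = -33.3°.

I = 0.01116∠-33.3° A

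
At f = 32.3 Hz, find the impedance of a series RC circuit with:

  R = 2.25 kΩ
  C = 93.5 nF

Step 1 — Angular frequency: ω = 2π·f = 2π·32.3 = 202.9 rad/s.
Step 2 — Component impedances:
  R: Z = R = 2250 Ω
  C: Z = 1/(jωC) = -j/(ω·C) = 0 - j5.27e+04 Ω
Step 3 — Series combination: Z_total = R + C = 2250 - j5.27e+04 Ω = 5.275e+04∠-87.6° Ω.

Z = 2250 - j5.27e+04 Ω = 5.275e+04∠-87.6° Ω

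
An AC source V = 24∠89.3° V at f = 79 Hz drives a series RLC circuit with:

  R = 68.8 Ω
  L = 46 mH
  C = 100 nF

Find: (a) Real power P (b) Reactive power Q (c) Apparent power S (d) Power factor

Step 1 — Angular frequency: ω = 2π·f = 2π·79 = 496.4 rad/s.
Step 2 — Component impedances:
  R: Z = R = 68.8 Ω
  L: Z = jωL = j·496.4·0.046 = 0 + j22.83 Ω
  C: Z = 1/(jωC) = -j/(ω·C) = 0 - j2.015e+04 Ω
Step 3 — Series combination: Z_total = R + L + C = 68.8 - j2.012e+04 Ω = 2.012e+04∠-89.8° Ω.
Step 4 — Source phasor: V = 24∠89.3° V = 0.2932 + j24 V.
Step 5 — Current: I = V / Z = -0.001192 + j1.865e-05 A = 0.001193∠179.1° A.
Step 6 — Complex power: S = V·I* = 9.786e-05 - j0.02862 VA.
Step 7 — Real power: P = Re(S) = 9.786e-05 W.
Step 8 — Reactive power: Q = Im(S) = -0.02862 VAR.
Step 9 — Apparent power: |S| = 0.02862 VA.
Step 10 — Power factor: PF = P/|S| = 0.003419 (leading).

(a) P = 9.786e-05 W  (b) Q = -0.02862 VAR  (c) S = 0.02862 VA  (d) PF = 0.003419 (leading)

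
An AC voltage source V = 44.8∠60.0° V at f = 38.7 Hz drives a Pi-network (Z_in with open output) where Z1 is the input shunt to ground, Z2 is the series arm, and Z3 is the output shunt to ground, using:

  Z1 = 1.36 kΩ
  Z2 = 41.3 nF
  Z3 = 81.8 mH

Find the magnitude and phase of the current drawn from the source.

Step 1 — Angular frequency: ω = 2π·f = 2π·38.7 = 243.2 rad/s.
Step 2 — Component impedances:
  Z1: Z = R = 1360 Ω
  Z2: Z = 1/(jωC) = -j/(ω·C) = 0 - j9.958e+04 Ω
  Z3: Z = jωL = j·243.2·0.0818 = 0 + j19.89 Ω
Step 3 — With open output, the series arm Z2 and the output shunt Z3 appear in series to ground: Z2 + Z3 = 0 - j9.956e+04 Ω.
Step 4 — Parallel with input shunt Z1: Z_in = Z1 || (Z2 + Z3) = 1360 - j18.57 Ω = 1360∠-0.8° Ω.
Step 5 — Source phasor: V = 44.8∠60.0° V = 22.4 + j38.8 V.
Step 6 — Ohm's law: I = V / Z_total = (22.4 + j38.8) / (1360 - j18.57) = 0.01608 + j0.02875 A.
Step 7 — Convert to polar: |I| = 0.03294 A, ∠I = 60.8°.

I = 0.03294∠60.8° A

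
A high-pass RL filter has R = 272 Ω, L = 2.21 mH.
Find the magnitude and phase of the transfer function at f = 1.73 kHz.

Step 1 — Angular frequency: ω = 2π·1730 = 1.087e+04 rad/s.
Step 2 — Transfer function: H(jω) = jωL/(R + jωL).
Step 3 — Numerator jωL = j·24.02; denominator R + jωL = 272 + j24.02.
Step 4 — H = 0.00774 + j0.08763.
Step 5 — Magnitude: |H| = 0.08798 (-21.1 dB); phase: φ = 85.0°.

|H| = 0.08798 (-21.1 dB), φ = 85.0°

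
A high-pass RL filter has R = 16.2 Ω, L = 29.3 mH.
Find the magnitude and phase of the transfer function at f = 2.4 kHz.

Step 1 — Angular frequency: ω = 2π·2400 = 1.508e+04 rad/s.
Step 2 — Transfer function: H(jω) = jωL/(R + jωL).
Step 3 — Numerator jωL = j·441.8; denominator R + jωL = 16.2 + j441.8.
Step 4 — H = 0.9987 + j0.03662.
Step 5 — Magnitude: |H| = 0.9993 (-0.0 dB); phase: φ = 2.1°.

|H| = 0.9993 (-0.0 dB), φ = 2.1°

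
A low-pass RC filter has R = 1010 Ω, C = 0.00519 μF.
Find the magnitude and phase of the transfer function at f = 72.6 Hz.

Step 1 — Angular frequency: ω = 2π·72.6 = 456.2 rad/s.
Step 2 — Transfer function: H(jω) = 1/(1 + jωRC).
Step 3 — Denominator: 1 + jωRC = 1 + j·456.2·1010·5.19e-09 = 1 + j0.002391.
Step 4 — H = 1 - j0.002391.
Step 5 — Magnitude: |H| = 1 (-0.0 dB); phase: φ = -0.1°.

|H| = 1 (-0.0 dB), φ = -0.1°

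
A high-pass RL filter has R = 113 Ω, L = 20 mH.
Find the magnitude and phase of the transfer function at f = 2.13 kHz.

Step 1 — Angular frequency: ω = 2π·2130 = 1.338e+04 rad/s.
Step 2 — Transfer function: H(jω) = jωL/(R + jωL).
Step 3 — Numerator jωL = j·267.7; denominator R + jωL = 113 + j267.7.
Step 4 — H = 0.8487 + j0.3583.
Step 5 — Magnitude: |H| = 0.9213 (-0.7 dB); phase: φ = 22.9°.

|H| = 0.9213 (-0.7 dB), φ = 22.9°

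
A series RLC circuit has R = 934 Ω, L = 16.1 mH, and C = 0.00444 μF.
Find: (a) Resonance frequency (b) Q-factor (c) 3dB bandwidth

Step 1 — Resonance: ω₀ = 1/√(LC) = 1/√(0.0161·4.44e-09) = 1.183e+05 rad/s.
Step 2 — f₀ = ω₀/(2π) = 1.882e+04 Hz.
Step 3 — Series Q: Q = ω₀L/R = 1.183e+05·0.0161/934 = 2.039.
Step 4 — Bandwidth: Δω = ω₀/Q = 5.801e+04 rad/s; BW = Δω/(2π) = 9233 Hz.

(a) f₀ = 1.882e+04 Hz  (b) Q = 2.039  (c) BW = 9233 Hz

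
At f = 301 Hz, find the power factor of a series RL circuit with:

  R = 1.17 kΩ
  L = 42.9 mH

Step 1 — Angular frequency: ω = 2π·f = 2π·301 = 1891 rad/s.
Step 2 — Component impedances:
  R: Z = R = 1170 Ω
  L: Z = jωL = j·1891·0.0429 = 0 + j81.13 Ω
Step 3 — Series combination: Z_total = R + L = 1170 + j81.13 Ω = 1173∠4.0° Ω.
Step 4 — Power factor: PF = cos(φ) = Re(Z)/|Z| = 1170/1172.8 = 0.9976.
Step 5 — Type: Im(Z) = 81.13 ⇒ lagging (phase φ = 4.0°).

PF = 0.9976 (lagging, φ = 4.0°)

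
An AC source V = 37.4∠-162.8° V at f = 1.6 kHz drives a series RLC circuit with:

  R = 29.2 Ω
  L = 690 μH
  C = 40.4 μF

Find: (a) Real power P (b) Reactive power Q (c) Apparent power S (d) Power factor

Step 1 — Angular frequency: ω = 2π·f = 2π·1600 = 1.005e+04 rad/s.
Step 2 — Component impedances:
  R: Z = R = 29.2 Ω
  L: Z = jωL = j·1.005e+04·0.00069 = 0 + j6.937 Ω
  C: Z = 1/(jωC) = -j/(ω·C) = 0 - j2.462 Ω
Step 3 — Series combination: Z_total = R + L + C = 29.2 + j4.474 Ω = 29.54∠8.7° Ω.
Step 4 — Source phasor: V = 37.4∠-162.8° V = -35.73 - j11.06 V.
Step 5 — Current: I = V / Z = -1.252 - j0.1869 A = 1.266∠-171.5° A.
Step 6 — Complex power: S = V·I* = 46.8 + j7.172 VA.
Step 7 — Real power: P = Re(S) = 46.8 W.
Step 8 — Reactive power: Q = Im(S) = 7.172 VAR.
Step 9 — Apparent power: |S| = 47.35 VA.
Step 10 — Power factor: PF = P/|S| = 0.9885 (lagging).

(a) P = 46.8 W  (b) Q = 7.172 VAR  (c) S = 47.35 VA  (d) PF = 0.9885 (lagging)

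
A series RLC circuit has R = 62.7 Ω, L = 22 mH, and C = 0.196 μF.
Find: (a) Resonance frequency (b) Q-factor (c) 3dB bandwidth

Step 1 — Resonance condition Im(Z)=0 gives ω₀ = 1/√(LC).
Step 2 — ω₀ = 1/√(0.022·1.96e-07) = 1.523e+04 rad/s.
Step 3 — f₀ = ω₀/(2π) = 2424 Hz.
Step 4 — Series Q: Q = ω₀L/R = 1.523e+04·0.022/62.7 = 5.343.
Step 5 — 3dB bandwidth: Δω = ω₀/Q = 2850 rad/s; BW = Δω/(2π) = 453.6 Hz.

(a) f₀ = 2424 Hz  (b) Q = 5.343  (c) BW = 453.6 Hz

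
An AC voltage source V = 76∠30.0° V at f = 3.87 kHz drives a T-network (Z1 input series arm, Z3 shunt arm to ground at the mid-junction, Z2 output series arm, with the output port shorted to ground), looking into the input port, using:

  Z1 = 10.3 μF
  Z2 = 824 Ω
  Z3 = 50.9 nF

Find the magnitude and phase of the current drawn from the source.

Step 1 — Angular frequency: ω = 2π·f = 2π·3870 = 2.432e+04 rad/s.
Step 2 — Component impedances:
  Z1: Z = 1/(jωC) = -j/(ω·C) = 0 - j3.993 Ω
  Z2: Z = R = 824 Ω
  Z3: Z = 1/(jωC) = -j/(ω·C) = 0 - j808 Ω
Step 3 — With the output port shorted to ground, the output series arm Z2 runs from the junction to ground; the shunt arm Z3 also runs from the junction to ground. They appear in parallel: Z3 || Z2 = 403.9 - j411.9 Ω.
Step 4 — Series with input arm Z1: Z_in = Z1 + (Z3 || Z2) = 403.9 - j415.9 Ω = 579.8∠-45.8° Ω.
Step 5 — Source phasor: V = 76∠30.0° V = 65.82 + j38 V.
Step 6 — Ohm's law: I = V / Z_total = (65.82 + j38) / (403.9 - j415.9) = 0.03207 + j0.1271 A.
Step 7 — Convert to polar: |I| = 0.1311 A, ∠I = 75.8°.

I = 0.1311∠75.8° A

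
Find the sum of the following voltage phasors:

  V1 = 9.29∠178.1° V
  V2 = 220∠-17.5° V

Step 1 — Convert each phasor to rectangular form:
  V1 = 9.29·(cos(178.1°) + j·sin(178.1°)) = -9.285 + j0.308 V
  V2 = 220·(cos(-17.5°) + j·sin(-17.5°)) = 209.8 - j66.16 V
Step 2 — Sum components: V_total = 200.5 - j65.85 V.
Step 3 — Convert to polar: |V_total| = 211.1 V, ∠V_total = -18.2°.

V_total = 211.1∠-18.2° V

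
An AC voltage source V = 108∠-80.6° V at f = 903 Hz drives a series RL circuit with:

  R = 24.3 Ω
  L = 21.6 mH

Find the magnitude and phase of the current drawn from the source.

Step 1 — Angular frequency: ω = 2π·f = 2π·903 = 5674 rad/s.
Step 2 — Component impedances:
  R: Z = R = 24.3 Ω
  L: Z = jωL = j·5674·0.0216 = 0 + j122.6 Ω
Step 3 — Series combination: Z_total = R + L = 24.3 + j122.6 Ω = 124.9∠78.8° Ω.
Step 4 — Source phasor: V = 108∠-80.6° V = 17.64 - j106.5 V.
Step 5 — Ohm's law: I = V / Z_total = (17.64 - j106.5) / (24.3 + j122.6) = -0.8091 - j0.3044 A.
Step 6 — Convert to polar: |I| = 0.8644 A, ∠I = -159.4°.

I = 0.8644∠-159.4° A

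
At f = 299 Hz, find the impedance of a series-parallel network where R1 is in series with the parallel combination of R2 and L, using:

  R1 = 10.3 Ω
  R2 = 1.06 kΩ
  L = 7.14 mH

Step 1 — Angular frequency: ω = 2π·f = 2π·299 = 1879 rad/s.
Step 2 — Component impedances:
  R1: Z = R = 10.3 Ω
  R2: Z = R = 1060 Ω
  L: Z = jωL = j·1879·0.00714 = 0 + j13.41 Ω
Step 3 — Parallel branch: R2 || L = 1/(1/R2 + 1/L) = 0.1697 + j13.41 Ω.
Step 4 — Series with R1: Z_total = R1 + (R2 || L) = 10.47 + j13.41 Ω = 17.01∠52.0° Ω.

Z = 10.47 + j13.41 Ω = 17.01∠52.0° Ω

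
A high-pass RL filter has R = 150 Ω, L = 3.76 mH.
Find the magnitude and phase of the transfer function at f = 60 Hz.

Step 1 — Angular frequency: ω = 2π·60 = 377 rad/s.
Step 2 — Transfer function: H(jω) = jωL/(R + jωL).
Step 3 — Numerator jωL = j·1.417; denominator R + jωL = 150 + j1.417.
Step 4 — H = 8.929e-05 + j0.009449.
Step 5 — Magnitude: |H| = 0.009449 (-40.5 dB); phase: φ = 89.5°.

|H| = 0.009449 (-40.5 dB), φ = 89.5°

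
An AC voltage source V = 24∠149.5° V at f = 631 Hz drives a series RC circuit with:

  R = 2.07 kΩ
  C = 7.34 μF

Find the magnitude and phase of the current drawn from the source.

Step 1 — Angular frequency: ω = 2π·f = 2π·631 = 3965 rad/s.
Step 2 — Component impedances:
  R: Z = R = 2070 Ω
  C: Z = 1/(jωC) = -j/(ω·C) = 0 - j34.36 Ω
Step 3 — Series combination: Z_total = R + C = 2070 - j34.36 Ω = 2070∠-1.0° Ω.
Step 4 — Source phasor: V = 24∠149.5° V = -20.68 + j12.18 V.
Step 5 — Ohm's law: I = V / Z_total = (-20.68 + j12.18) / (2070 - j34.36) = -0.01008 + j0.005717 A.
Step 6 — Convert to polar: |I| = 0.01159 A, ∠I = 150.5°.

I = 0.01159∠150.5° A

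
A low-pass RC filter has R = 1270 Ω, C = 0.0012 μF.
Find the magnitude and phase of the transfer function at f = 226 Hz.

Step 1 — Angular frequency: ω = 2π·226 = 1420 rad/s.
Step 2 — Transfer function: H(jω) = 1/(1 + jωRC).
Step 3 — Denominator: 1 + jωRC = 1 + j·1420·1270·1.2e-09 = 1 + j0.002164.
Step 4 — H = 1 - j0.002164.
Step 5 — Magnitude: |H| = 1 (-0.0 dB); phase: φ = -0.1°.

|H| = 1 (-0.0 dB), φ = -0.1°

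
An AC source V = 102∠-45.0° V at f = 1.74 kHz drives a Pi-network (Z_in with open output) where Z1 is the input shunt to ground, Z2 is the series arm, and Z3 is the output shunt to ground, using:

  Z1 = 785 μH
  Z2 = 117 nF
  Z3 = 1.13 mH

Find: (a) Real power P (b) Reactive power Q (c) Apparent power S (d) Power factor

Step 1 — Angular frequency: ω = 2π·f = 2π·1740 = 1.093e+04 rad/s.
Step 2 — Component impedances:
  Z1: Z = jωL = j·1.093e+04·0.000785 = 0 + j8.582 Ω
  Z2: Z = 1/(jωC) = -j/(ω·C) = 0 - j781.8 Ω
  Z3: Z = jωL = j·1.093e+04·0.00113 = 0 + j12.35 Ω
Step 3 — With open output, the series arm Z2 and the output shunt Z3 appear in series to ground: Z2 + Z3 = 0 - j769.4 Ω.
Step 4 — Parallel with input shunt Z1: Z_in = Z1 || (Z2 + Z3) = 0 + j8.679 Ω = 8.679∠90.0° Ω.
Step 5 — Source phasor: V = 102∠-45.0° V = 72.12 - j72.12 V.
Step 6 — Current: I = V / Z = -8.31 - j8.31 A = 11.75∠-135.0° A.
Step 7 — Complex power: S = V·I* = 0 + j1199 VA.
Step 8 — Real power: P = Re(S) = 0 W.
Step 9 — Reactive power: Q = Im(S) = 1199 VAR.
Step 10 — Apparent power: |S| = 1199 VA.
Step 11 — Power factor: PF = P/|S| = 0 (lagging).

(a) P = 0 W  (b) Q = 1199 VAR  (c) S = 1199 VA  (d) PF = 0 (lagging)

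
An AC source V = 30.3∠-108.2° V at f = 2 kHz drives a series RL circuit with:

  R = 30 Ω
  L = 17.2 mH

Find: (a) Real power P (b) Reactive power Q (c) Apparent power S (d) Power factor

Step 1 — Angular frequency: ω = 2π·f = 2π·2000 = 1.257e+04 rad/s.
Step 2 — Component impedances:
  R: Z = R = 30 Ω
  L: Z = jωL = j·1.257e+04·0.0172 = 0 + j216.1 Ω
Step 3 — Series combination: Z_total = R + L = 30 + j216.1 Ω = 218.2∠82.1° Ω.
Step 4 — Source phasor: V = 30.3∠-108.2° V = -9.464 - j28.78 V.
Step 5 — Current: I = V / Z = -0.1366 + j0.02482 A = 0.1389∠169.7° A.
Step 6 — Complex power: S = V·I* = 0.5784 + j4.167 VA.
Step 7 — Real power: P = Re(S) = 0.5784 W.
Step 8 — Reactive power: Q = Im(S) = 4.167 VAR.
Step 9 — Apparent power: |S| = 4.207 VA.
Step 10 — Power factor: PF = P/|S| = 0.1375 (lagging).

(a) P = 0.5784 W  (b) Q = 4.167 VAR  (c) S = 4.207 VA  (d) PF = 0.1375 (lagging)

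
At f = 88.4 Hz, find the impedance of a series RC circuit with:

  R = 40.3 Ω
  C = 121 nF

Step 1 — Angular frequency: ω = 2π·f = 2π·88.4 = 555.4 rad/s.
Step 2 — Component impedances:
  R: Z = R = 40.3 Ω
  C: Z = 1/(jωC) = -j/(ω·C) = 0 - j1.488e+04 Ω
Step 3 — Series combination: Z_total = R + C = 40.3 - j1.488e+04 Ω = 1.488e+04∠-89.8° Ω.

Z = 40.3 - j1.488e+04 Ω = 1.488e+04∠-89.8° Ω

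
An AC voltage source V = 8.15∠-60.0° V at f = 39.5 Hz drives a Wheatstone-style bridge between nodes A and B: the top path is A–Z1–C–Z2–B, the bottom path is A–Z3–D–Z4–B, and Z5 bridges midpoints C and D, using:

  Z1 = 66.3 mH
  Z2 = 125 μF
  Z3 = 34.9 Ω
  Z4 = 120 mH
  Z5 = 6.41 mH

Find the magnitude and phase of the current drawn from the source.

Step 1 — Angular frequency: ω = 2π·f = 2π·39.5 = 248.2 rad/s.
Step 2 — Component impedances:
  Z1: Z = jωL = j·248.2·0.0663 = 0 + j16.45 Ω
  Z2: Z = 1/(jωC) = -j/(ω·C) = 0 - j32.23 Ω
  Z3: Z = R = 34.9 Ω
  Z4: Z = jωL = j·248.2·0.12 = 0 + j29.78 Ω
  Z5: Z = jωL = j·248.2·0.00641 = 0 + j1.591 Ω
Step 3 — Bridge requires nodal analysis (the Z5 bridge couples midpoints C and D, so the two paths cannot be reduced to a simple series/parallel combination). Setting node B to ground and injecting 1 A at node A, the 3-node admittance system at A, C, D solves to V_A = Z_AB = 121.7 + j1118 Ω = 1125∠83.8° Ω.
Step 4 — Source phasor: V = 8.15∠-60.0° V = 4.075 - j7.058 V.
Step 5 — Ohm's law: I = V / Z_total = (4.075 - j7.058) / (121.7 + j1118) = -0.005846 - j0.00428 A.
Step 6 — Convert to polar: |I| = 0.007246 A, ∠I = -143.8°.

I = 0.007246∠-143.8° A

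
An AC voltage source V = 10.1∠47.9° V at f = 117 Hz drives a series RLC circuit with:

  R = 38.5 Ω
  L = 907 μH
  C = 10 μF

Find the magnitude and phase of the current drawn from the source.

Step 1 — Angular frequency: ω = 2π·f = 2π·117 = 735.1 rad/s.
Step 2 — Component impedances:
  R: Z = R = 38.5 Ω
  L: Z = jωL = j·735.1·0.000907 = 0 + j0.6668 Ω
  C: Z = 1/(jωC) = -j/(ω·C) = 0 - j136 Ω
Step 3 — Series combination: Z_total = R + L + C = 38.5 - j135.4 Ω = 140.7∠-74.1° Ω.
Step 4 — Source phasor: V = 10.1∠47.9° V = 6.771 + j7.494 V.
Step 5 — Ohm's law: I = V / Z_total = (6.771 + j7.494) / (38.5 - j135.4) = -0.03806 + j0.06085 A.
Step 6 — Convert to polar: |I| = 0.07177 A, ∠I = 122.0°.

I = 0.07177∠122.0° A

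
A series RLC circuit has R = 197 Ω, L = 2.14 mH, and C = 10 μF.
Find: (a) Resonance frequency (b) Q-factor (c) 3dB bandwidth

Step 1 — Resonance: ω₀ = 1/√(LC) = 1/√(0.00214·1e-05) = 6836 rad/s.
Step 2 — f₀ = ω₀/(2π) = 1088 Hz.
Step 3 — Series Q: Q = ω₀L/R = 6836·0.00214/197 = 0.07426.
Step 4 — Bandwidth: Δω = ω₀/Q = 9.206e+04 rad/s; BW = Δω/(2π) = 1.465e+04 Hz.

(a) f₀ = 1088 Hz  (b) Q = 0.07426  (c) BW = 1.465e+04 Hz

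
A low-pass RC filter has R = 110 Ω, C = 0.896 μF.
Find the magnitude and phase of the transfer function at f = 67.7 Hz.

Step 1 — Angular frequency: ω = 2π·67.7 = 425.4 rad/s.
Step 2 — Transfer function: H(jω) = 1/(1 + jωRC).
Step 3 — Denominator: 1 + jωRC = 1 + j·425.4·110·8.96e-07 = 1 + j0.04192.
Step 4 — H = 0.9982 - j0.04185.
Step 5 — Magnitude: |H| = 0.9991 (-0.0 dB); phase: φ = -2.4°.

|H| = 0.9991 (-0.0 dB), φ = -2.4°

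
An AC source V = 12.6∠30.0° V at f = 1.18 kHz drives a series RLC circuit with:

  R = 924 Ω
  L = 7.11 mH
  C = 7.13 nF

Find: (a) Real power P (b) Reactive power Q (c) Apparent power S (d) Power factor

Step 1 — Angular frequency: ω = 2π·f = 2π·1180 = 7414 rad/s.
Step 2 — Component impedances:
  R: Z = R = 924 Ω
  L: Z = jωL = j·7414·0.00711 = 0 + j52.71 Ω
  C: Z = 1/(jωC) = -j/(ω·C) = 0 - j1.892e+04 Ω
Step 3 — Series combination: Z_total = R + L + C = 924 - j1.886e+04 Ω = 1.889e+04∠-87.2° Ω.
Step 4 — Source phasor: V = 12.6∠30.0° V = 10.91 + j6.3 V.
Step 5 — Current: I = V / Z = -0.0003049 + j0.0005934 A = 0.0006671∠117.2° A.
Step 6 — Complex power: S = V·I* = 0.0004112 - j0.008396 VA.
Step 7 — Real power: P = Re(S) = 0.0004112 W.
Step 8 — Reactive power: Q = Im(S) = -0.008396 VAR.
Step 9 — Apparent power: |S| = 0.008406 VA.
Step 10 — Power factor: PF = P/|S| = 0.04892 (leading).

(a) P = 0.0004112 W  (b) Q = -0.008396 VAR  (c) S = 0.008406 VA  (d) PF = 0.04892 (leading)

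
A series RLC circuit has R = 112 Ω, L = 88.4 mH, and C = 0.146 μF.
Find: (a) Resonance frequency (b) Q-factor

Step 1 — Resonance condition Im(Z)=0 gives ω₀ = 1/√(LC).
Step 2 — ω₀ = 1/√(0.0884·1.46e-07) = 8802 rad/s.
Step 3 — f₀ = ω₀/(2π) = 1401 Hz.
Step 4 — Series Q: Q = ω₀L/R = 8802·0.0884/112 = 6.948.

(a) f₀ = 1401 Hz  (b) Q = 6.948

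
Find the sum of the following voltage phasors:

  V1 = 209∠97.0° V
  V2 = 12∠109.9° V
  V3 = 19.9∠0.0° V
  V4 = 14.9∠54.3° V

Step 1 — Convert each phasor to rectangular form:
  V1 = 209·(cos(97.0°) + j·sin(97.0°)) = -25.47 + j207.4 V
  V2 = 12·(cos(109.9°) + j·sin(109.9°)) = -4.085 + j11.28 V
  V3 = 19.9·(cos(0.0°) + j·sin(0.0°)) = 19.9 V
  V4 = 14.9·(cos(54.3°) + j·sin(54.3°)) = 8.695 + j12.1 V
Step 2 — Sum components: V_total = -0.9605 + j230.8 V.
Step 3 — Convert to polar: |V_total| = 230.8 V, ∠V_total = 90.2°.

V_total = 230.8∠90.2° V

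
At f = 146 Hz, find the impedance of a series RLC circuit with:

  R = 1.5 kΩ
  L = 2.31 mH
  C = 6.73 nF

Step 1 — Angular frequency: ω = 2π·f = 2π·146 = 917.3 rad/s.
Step 2 — Component impedances:
  R: Z = R = 1500 Ω
  L: Z = jωL = j·917.3·0.00231 = 0 + j2.119 Ω
  C: Z = 1/(jωC) = -j/(ω·C) = 0 - j1.62e+05 Ω
Step 3 — Series combination: Z_total = R + L + C = 1500 - j1.62e+05 Ω = 1.62e+05∠-89.5° Ω.

Z = 1500 - j1.62e+05 Ω = 1.62e+05∠-89.5° Ω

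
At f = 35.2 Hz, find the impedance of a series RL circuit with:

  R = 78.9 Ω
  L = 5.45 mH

Step 1 — Angular frequency: ω = 2π·f = 2π·35.2 = 221.2 rad/s.
Step 2 — Component impedances:
  R: Z = R = 78.9 Ω
  L: Z = jωL = j·221.2·0.00545 = 0 + j1.205 Ω
Step 3 — Series combination: Z_total = R + L = 78.9 + j1.205 Ω = 78.91∠0.9° Ω.

Z = 78.9 + j1.205 Ω = 78.91∠0.9° Ω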